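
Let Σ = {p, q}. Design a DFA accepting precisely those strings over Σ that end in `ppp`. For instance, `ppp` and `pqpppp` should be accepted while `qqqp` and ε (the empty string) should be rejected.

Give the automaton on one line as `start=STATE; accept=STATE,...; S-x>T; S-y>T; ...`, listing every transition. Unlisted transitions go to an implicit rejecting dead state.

start=s0; accept=s3; s0-p>s1; s0-q>s0; s1-p>s2; s1-q>s0; s2-p>s3; s2-q>s0; s3-p>s3; s3-q>s0

Let each state record the length of the longest suffix of the input read so far that is also a prefix of `ppp`. s1 means the last symbol is `p`; s2 means the last 2 symbols are `pp`; s3 means the last 3 symbols are `ppp`. Accept only at s3, where the string currently ends in `ppp`.
        p   q  
>  s0   s1  s0 
   s1   s2  s0 
   s2   s3  s0 
 * s3   s3  s0 
(> = start, * = accepting)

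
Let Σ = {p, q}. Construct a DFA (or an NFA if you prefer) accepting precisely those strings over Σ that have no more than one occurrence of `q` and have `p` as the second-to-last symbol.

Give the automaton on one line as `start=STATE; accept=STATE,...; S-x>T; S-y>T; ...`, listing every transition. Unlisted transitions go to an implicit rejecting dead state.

start=s0; accept=s3,s4,s7; s0-p>s1; s0-q>s2; s1-p>s3; s1-q>s4; s2-p>s5; s2-q>s6; s3-p>s3; s3-q>s4; s4-p>s5; s4-q>s6; s5-p>s7; s5-q>s6; s6-p>s6; s6-q>s6; s7-p>s7; s7-q>s6

Run two small machines in parallel and take their product. The first has 3 states tracking the count of `q`s, saturating at 2; the second has 7 states tracking the last 2 symbols read. A product state is a pair (one from each), accepting exactly when both do. Minimizing collapses redundant product states.
8 states suffice.
        p   q  
>  s0   s1  s2 
   s1   s3  s4 
   s2   s5  s6 
 * s3   s3  s4 
 * s4   s5  s6 
   s5   s7  s6 
   s6   s6  s6 
 * s7   s7  s6 
(> = start, * = accepting)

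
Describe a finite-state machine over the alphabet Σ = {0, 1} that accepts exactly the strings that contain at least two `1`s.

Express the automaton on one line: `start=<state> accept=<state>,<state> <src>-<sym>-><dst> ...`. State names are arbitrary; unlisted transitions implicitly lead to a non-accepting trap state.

start=s0 accept=s2,s3 s0-0->s0 s0-1->s1 s1-0->s1 s1-1->s2 s2-0->s2 s2-1->s3 s3-0->s3 s3-1->s3

Only the number of `1`s matters, and only up to 3. Make a chain s0 → s1 → s2 → s3 advanced by each `1` (with s3 absorbing); every other symbol self-loops. The accepting set is {s2, s3}.
        0   1  
>  s0   s0  s1 
   s1   s1  s2 
 * s2   s2  s3 
 * s3   s3  s3 
(> = start, * = accepting)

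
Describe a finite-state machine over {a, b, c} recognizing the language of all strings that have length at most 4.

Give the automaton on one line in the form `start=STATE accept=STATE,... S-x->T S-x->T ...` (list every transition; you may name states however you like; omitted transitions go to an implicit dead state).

Count input length up to 5: every symbol moves from s0 toward s5, which means 'more than 4' and absorbs. Accept from {s0, s1, s2, s3, s4}.
        a   b   c  
>* s0   s1  s1  s1 
 * s1   s2  s2  s2 
 * s2   s3  s3  s3 
 * s3   s4  s4  s4 
 * s4   s5  s5  s5 
   s5   s5  s5  s5 
(> = start, * = accepting)

start=s0 accept=s0,s1,s2,s3,s4 s0-a->s1 s0-b->s1 s0-c->s1 s1-a->s2 s1-b->s2 s1-c->s2 s2-a->s3 s2-b->s3 s2-c->s3 s3-a->s4 s3-b->s4 s3-c->s4 s4-a->s5 s4-b->s5 s4-c->s5 s5-a->s5 s5-b->s5 s5-c->s5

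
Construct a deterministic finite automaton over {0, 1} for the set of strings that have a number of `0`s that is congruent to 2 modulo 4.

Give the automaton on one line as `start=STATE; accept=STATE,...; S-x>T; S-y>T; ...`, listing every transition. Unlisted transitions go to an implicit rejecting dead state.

start=A; accept=C; A-0>B; A-1>A; B-0>C; B-1>B; C-0>D; C-1>C; D-0>A; D-1>D

The only thing that matters is how many `0`s have appeared, reduced mod 4. Use one state per residue: A for 0, …, D for 3. Reading `0` moves to the next residue; anything else stays put. C is accepting.
With 4 states:
       0  1 
>  A   B  A 
   B   C  B 
 * C   D  C 
   D   A  D 
(> = start, * = accepting)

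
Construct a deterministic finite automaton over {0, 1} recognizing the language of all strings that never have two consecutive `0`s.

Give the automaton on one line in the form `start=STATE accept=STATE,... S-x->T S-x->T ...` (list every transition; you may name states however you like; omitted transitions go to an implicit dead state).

Track partial matches of the forbidden pattern `00`. State S2 is a dead state reached once `00` has occurred; every other state accepts. S0 means no part of `00` is currently matched.
A 3-state machine:
        0   1  
>* S0   S1  S0 
 * S1   S2  S0 
   S2   S2  S2 
(> = start, * = accepting)

start=S0 accept=S0,S1 S0-0->S1 S0-1->S0 S1-0->S2 S1-1->S0 S2-0->S2 S2-1->S2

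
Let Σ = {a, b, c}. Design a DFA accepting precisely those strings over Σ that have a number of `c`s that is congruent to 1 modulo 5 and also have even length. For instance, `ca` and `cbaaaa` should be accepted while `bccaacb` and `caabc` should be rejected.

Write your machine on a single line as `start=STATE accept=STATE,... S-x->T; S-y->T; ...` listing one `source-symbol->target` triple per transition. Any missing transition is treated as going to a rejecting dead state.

start=S0; accept=S3; S0-a->S1; S0-b->S1; S0-c->S2; S1-a->S0; S1-b->S0; S1-c->S3; S2-a->S3; S2-b->S3; S2-c->S4; S3-a->S2; S3-b->S2; S3-c->S5; S4-a->S5; S4-b->S5; S4-c->S6; S5-a->S4; S5-b->S4; S5-c->S7; S6-a->S7; S6-b->S7; S6-c->S8; S7-a->S6; S7-b->S6; S7-c->S9; S8-a->S9; S8-b->S9; S8-c->S1; S9-a->S8; S9-b->S8; S9-c->S0

Run two small machines in parallel and take their product. The first has 5 states tracking the count of `c`s modulo 5; the second has 2 states tracking the input length modulo 2. A product state is a pair (one from each), accepting exactly when both do.
        a   b   c  
>  S0   S1  S1  S2 
   S1   S0  S0  S3 
   S2   S3  S3  S4 
 * S3   S2  S2  S5 
   S4   S5  S5  S6 
   S5   S4  S4  S7 
   S6   S7  S7  S8 
   S7   S6  S6  S9 
   S8   S9  S9  S1 
   S9   S8  S8  S0 
(> = start, * = accepting)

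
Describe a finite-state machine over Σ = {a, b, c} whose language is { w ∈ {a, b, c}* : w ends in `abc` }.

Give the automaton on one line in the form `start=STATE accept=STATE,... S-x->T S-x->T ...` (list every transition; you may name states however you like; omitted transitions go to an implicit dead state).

start=S0 accept=S3 S0-a->S1 S0-b->S0 S0-c->S0 S1-a->S1 S1-b->S2 S1-c->S0 S2-a->S1 S2-b->S0 S2-c->S3 S3-a->S1 S3-b->S0 S3-c->S0

Let each state record the length of the longest suffix of the input read so far that is also a prefix of `abc`. S1 means the last symbol is `a`; S2 means the last 2 symbols are `ab`; S3 means the last 3 symbols are `abc`. Accept only at S3, where the string currently ends in `abc`.
A 4-state machine:
        a   b   c  
>  S0   S1  S0  S0 
   S1   S1  S2  S0 
   S2   S1  S0  S3 
 * S3   S1  S0  S0 
(> = start, * = accepting)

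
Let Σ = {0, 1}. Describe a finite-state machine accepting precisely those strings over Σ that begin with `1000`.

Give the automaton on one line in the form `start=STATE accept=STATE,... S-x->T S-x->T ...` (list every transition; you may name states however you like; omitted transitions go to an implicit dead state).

Walk along `1000` while the input agrees: from A take `1` to B, and so on. Any deviation drops to the rejecting sink F. Once E is reached the prefix is confirmed and every continuation is accepted.
6 states suffice.
       0  1 
>  A   F  B 
   B   C  F 
   C   D  F 
   D   E  F 
 * E   E  E 
   F   F  F 
(> = start, * = accepting)

start=A accept=E A-0->F A-1->B B-0->C B-1->F C-0->D C-1->F D-0->E D-1->F E-0->E E-1->E F-0->F F-1->F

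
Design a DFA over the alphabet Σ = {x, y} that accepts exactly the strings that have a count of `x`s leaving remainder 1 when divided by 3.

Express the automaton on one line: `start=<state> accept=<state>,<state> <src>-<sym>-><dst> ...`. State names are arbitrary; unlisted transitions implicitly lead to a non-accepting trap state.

start=q0 accept=q1 q0-x->q1 q0-y->q0 q1-x->q2 q1-y->q1 q2-x->q0 q2-y->q2

The only thing that matters is how many `x`s have appeared, reduced mod 3. Use one state per residue: q0 for 0, …, q2 for 2. Reading `x` moves to the next residue; anything else stays put. q1 is accepting.
With 3 states:
        x   y  
>  q0   q1  q0 
 * q1   q2  q1 
   q2   q0  q2 
(> = start, * = accepting)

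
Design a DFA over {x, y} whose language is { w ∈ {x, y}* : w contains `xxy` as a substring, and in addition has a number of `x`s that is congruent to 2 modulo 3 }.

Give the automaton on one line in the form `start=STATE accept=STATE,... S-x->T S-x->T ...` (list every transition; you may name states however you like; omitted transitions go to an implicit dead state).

Handle the two conditions separately and then intersect. One (4 states) tracks whether and how much of `xxy` has been seen; the other (3 states) tracks the count of `x`s modulo 3. Each combined state is a pair, one component from each; accept when both components accept.
A 12-state machine:
          x    y  
>  q0     q1   q0 
   q1     q2   q3 
   q2     q4   q5 
   q3     q6   q3 
   q4     q7   q8 
 * q5     q8   q5 
   q6     q4   q9 
   q7     q2  q10 
   q8    q10   q8 
   q9    q11   q9 
   q10    q5  q10 
   q11    q7   q0 
(> = start, * = accepting)

start=q0 accept=q5 q0-x->q1 q0-y->q0 q1-x->q2 q1-y->q3 q2-x->q4 q2-y->q5 q3-x->q6 q3-y->q3 q4-x->q7 q4-y->q8 q5-x->q8 q5-y->q5 q6-x->q4 q6-y->q9 q7-x->q2 q7-y->q10 q8-x->q10 q8-y->q8 q9-x->q11 q9-y->q9 q10-x->q5 q10-y->q10 q11-x->q7 q11-y->q0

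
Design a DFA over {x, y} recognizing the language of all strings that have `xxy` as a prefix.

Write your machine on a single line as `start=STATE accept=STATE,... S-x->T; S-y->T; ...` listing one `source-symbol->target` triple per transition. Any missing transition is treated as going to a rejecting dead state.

Check the first 3 symbols one by one: S0 through S2 record how many have matched `xxy` so far; any wrong symbol goes to the dead state S4. After all 3 match we enter the accepting sink S3.
With 5 states:
        x   y  
>  S0   S1  S4 
   S1   S2  S4 
   S2   S4  S3 
 * S3   S3  S3 
   S4   S4  S4 
(> = start, * = accepting)

start=S0; accept=S3; S0-x->S1; S0-y->S4; S1-x->S2; S1-y->S4; S2-x->S4; S2-y->S3; S3-x->S3; S3-y->S3; S4-x->S4; S4-y->S4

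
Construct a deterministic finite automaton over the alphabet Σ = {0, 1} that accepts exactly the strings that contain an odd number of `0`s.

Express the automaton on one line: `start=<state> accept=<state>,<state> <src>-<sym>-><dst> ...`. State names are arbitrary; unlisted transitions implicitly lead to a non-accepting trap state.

start=s0 accept=s1 s0-0->s1 s0-1->s0 s1-0->s0 s1-1->s1

Keep the running count of `0`s modulo 2: each `0` advances along the cycle s0 → s1 → s0 while other symbols loop. Accept at s1.
2 states suffice.
        0   1  
>  s0   s1  s0 
 * s1   s0  s1 
(> = start, * = accepting)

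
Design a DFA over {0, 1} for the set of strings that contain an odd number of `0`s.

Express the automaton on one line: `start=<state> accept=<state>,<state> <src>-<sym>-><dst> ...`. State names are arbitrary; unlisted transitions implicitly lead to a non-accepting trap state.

start=S0 accept=S1 S0-0->S1 S0-1->S0 S1-0->S0 S1-1->S1

Keep the running count of `0`s modulo 2: each `0` advances along the cycle S0 → S1 → S0 while other symbols loop. Accept at S1.
With 2 states:
        0   1  
>  S0   S1  S0 
 * S1   S0  S1 
(> = start, * = accepting)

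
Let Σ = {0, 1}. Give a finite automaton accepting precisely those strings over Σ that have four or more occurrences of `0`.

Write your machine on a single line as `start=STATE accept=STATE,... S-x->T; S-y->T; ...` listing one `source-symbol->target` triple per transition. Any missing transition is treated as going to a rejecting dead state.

start=s0; accept=s4,s5; s0-0->s1; s0-1->s0; s1-0->s2; s1-1->s1; s2-0->s3; s2-1->s2; s3-0->s4; s3-1->s3; s4-0->s5; s4-1->s4; s5-0->s5; s5-1->s5

Count `0`s, saturating at 5: states s0 through s4 mean 0 through 4 `0`s seen; s5 means more than 4. Each `0` increments (capped at s5); other symbols loop. Accept from {s4, s5}.
        0   1  
>  s0   s1  s0 
   s1   s2  s1 
   s2   s3  s2 
   s3   s4  s3 
 * s4   s5  s4 
 * s5   s5  s5 
(> = start, * = accepting)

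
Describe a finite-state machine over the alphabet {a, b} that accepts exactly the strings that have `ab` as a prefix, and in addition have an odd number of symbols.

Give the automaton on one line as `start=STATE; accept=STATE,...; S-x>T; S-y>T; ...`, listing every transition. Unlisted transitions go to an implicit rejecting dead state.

start=q0; accept=q4; q0-a>q1; q0-b>q2; q1-a>q2; q1-b>q3; q2-a>q2; q2-b>q2; q3-a>q4; q3-b>q4; q4-a>q3; q4-b>q3

Build one automaton per condition and run them in lockstep. The first has 4 states tracking whether the input so far still matches the prefix `ab`; the second has 2 states tracking the input length modulo 2. A product state is a pair (one from each), accepting exactly when both do. Minimizing collapses redundant product states.
A 5-state machine:
        a   b  
>  q0   q1  q2 
   q1   q2  q3 
   q2   q2  q2 
   q3   q4  q4 
 * q4   q3  q3 
(> = start, * = accepting)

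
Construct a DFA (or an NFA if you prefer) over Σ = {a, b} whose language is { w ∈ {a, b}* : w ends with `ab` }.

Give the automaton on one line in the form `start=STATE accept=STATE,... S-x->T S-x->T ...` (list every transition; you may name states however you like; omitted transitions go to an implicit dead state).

start=S0 accept=S2 S0-a->S1 S0-b->S0 S1-a->S1 S1-b->S2 S2-a->S1 S2-b->S0

Remember how much of `ab` the current input suffix matches. State S0 means no match yet; S1 means the last symbol is `a`; S2 means the last 2 symbols are `ab`. Only S2 accepts. On a mismatch, fall back to the longest proper suffix that is still a prefix of `ab`.
3 states suffice.
        a   b  
>  S0   S1  S0 
   S1   S1  S2 
 * S2   S1  S0 
(> = start, * = accepting)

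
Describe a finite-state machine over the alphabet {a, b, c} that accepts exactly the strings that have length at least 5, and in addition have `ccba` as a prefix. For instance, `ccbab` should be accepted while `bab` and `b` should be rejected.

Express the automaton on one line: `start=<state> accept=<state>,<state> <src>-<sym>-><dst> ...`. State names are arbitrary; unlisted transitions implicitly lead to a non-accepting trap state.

Handle the two conditions separately and then intersect. The first has 7 states tracking the input length, saturating at 6; the second has 6 states tracking whether the input so far still matches the prefix `ccba`. A product state is a pair (one from each), accepting exactly when both do. After merging equivalent states the machine shrinks.
A 7-state machine:
        a   b   c  
>  S0   S1  S1  S2 
   S1   S1  S1  S1 
   S2   S1  S1  S3 
   S3   S1  S4  S1 
   S4   S5  S1  S1 
   S5   S6  S6  S6 
 * S6   S6  S6  S6 
(> = start, * = accepting)

start=S0 accept=S6 S0-a->S1 S0-b->S1 S0-c->S2 S1-a->S1 S1-b->S1 S1-c->S1 S2-a->S1 S2-b->S1 S2-c->S3 S3-a->S1 S3-b->S4 S3-c->S1 S4-a->S5 S4-b->S1 S4-c->S1 S5-a->S6 S5-b->S6 S5-c->S6 S6-a->S6 S6-b->S6 S6-c->S6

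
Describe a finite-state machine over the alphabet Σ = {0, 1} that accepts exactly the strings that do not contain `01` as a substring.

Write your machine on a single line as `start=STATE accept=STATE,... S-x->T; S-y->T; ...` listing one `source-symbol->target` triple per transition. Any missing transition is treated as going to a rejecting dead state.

start=s0; accept=s0,s1; s0-0->s1; s0-1->s0; s1-0->s1; s1-1->s2; s2-0->s2; s2-1->s2

This is the complement of 'contains `01`'. Use the same substring-matching states — s0 through s2 holding how much of `01` has just been matched — but flip the accepting set: everything except the trap s2 accepts.
A 3-state machine:
        0   1  
>* s0   s1  s0 
 * s1   s1  s2 
   s2   s2  s2 
(> = start, * = accepting)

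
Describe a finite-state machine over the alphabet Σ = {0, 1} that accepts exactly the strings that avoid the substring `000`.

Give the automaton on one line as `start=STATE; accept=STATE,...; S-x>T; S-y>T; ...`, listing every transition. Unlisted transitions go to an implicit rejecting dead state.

start=q0; accept=q0,q1,q2; q0-0>q1; q0-1>q0; q1-0>q2; q1-1>q0; q2-0>q3; q2-1>q0; q3-0>q3; q3-1>q3

This is the complement of 'contains `000`'. Use the same substring-matching states — q0 through q3 holding how much of `000` has just been matched — but flip the accepting set: everything except the trap q3 accepts.
4 states suffice.
        0   1  
>* q0   q1  q0 
 * q1   q2  q0 
 * q2   q3  q0 
   q3   q3  q3 
(> = start, * = accepting)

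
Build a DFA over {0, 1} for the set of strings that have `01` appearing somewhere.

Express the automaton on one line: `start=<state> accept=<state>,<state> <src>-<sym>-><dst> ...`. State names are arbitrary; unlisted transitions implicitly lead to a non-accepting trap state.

start=S0 accept=S2 S0-0->S1 S0-1->S0 S1-0->S1 S1-1->S2 S2-0->S2 S2-1->S2

Track how much of `01` has been matched so far: state S0 is no progress, S2 is the absorbing accept state reached once `01` has occurred. Intermediate states record partial matches; on a mismatch, fall back to the longest reusable overlap.
With 3 states:
        0   1  
>  S0   S1  S0 
   S1   S1  S2 
 * S2   S2  S2 
(> = start, * = accepting)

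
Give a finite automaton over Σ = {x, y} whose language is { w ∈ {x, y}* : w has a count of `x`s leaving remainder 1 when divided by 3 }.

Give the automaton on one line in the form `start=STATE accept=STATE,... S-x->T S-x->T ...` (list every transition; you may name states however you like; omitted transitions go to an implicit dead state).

The only thing that matters is how many `x`s have appeared, reduced mod 3. Use one state per residue: S0 for 0, …, S2 for 2. Reading `x` moves to the next residue; anything else stays put. S1 is accepting.
With 3 states:
        x   y  
>  S0   S1  S0 
 * S1   S2  S1 
   S2   S0  S2 
(> = start, * = accepting)

start=S0 accept=S1 S0-x->S1 S0-y->S0 S1-x->S2 S1-y->S1 S2-x->S0 S2-y->S2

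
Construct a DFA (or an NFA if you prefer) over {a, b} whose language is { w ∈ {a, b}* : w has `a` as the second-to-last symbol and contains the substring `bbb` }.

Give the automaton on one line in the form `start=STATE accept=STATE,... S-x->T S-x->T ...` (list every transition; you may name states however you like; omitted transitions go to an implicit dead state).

start=s0 accept=s5,s6 s0-a->s0 s0-b->s1 s1-a->s0 s1-b->s2 s2-a->s0 s2-b->s3 s3-a->s4 s3-b->s3 s4-a->s5 s4-b->s6 s5-a->s5 s5-b->s6 s6-a->s4 s6-b->s3

Run two small machines in parallel and take their product. One (7 states) tracks the last 2 symbols read; the other (4 states) tracks whether and how much of `bbb` has been seen. Each combined state is a pair, one component from each; accept when both components accept. Equivalent product states are then merged.
        a   b  
>  s0   s0  s1 
   s1   s0  s2 
   s2   s0  s3 
   s3   s4  s3 
   s4   s5  s6 
 * s5   s5  s6 
 * s6   s4  s3 
(> = start, * = accepting)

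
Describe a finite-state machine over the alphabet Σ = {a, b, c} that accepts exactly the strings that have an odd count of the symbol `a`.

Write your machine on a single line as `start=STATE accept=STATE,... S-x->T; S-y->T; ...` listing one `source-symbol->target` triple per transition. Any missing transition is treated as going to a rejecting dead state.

start=q0; accept=q1; q0-a->q1; q0-b->q0; q0-c->q0; q1-a->q0; q1-b->q1; q1-c->q1

The only thing that matters is how many `a`s have appeared, reduced mod 2. Use one state per residue: q0 for 0, …, q1 for 1. Reading `a` moves to the next residue; anything else stays put. q1 is accepting.
With 2 states:
        a   b   c  
>  q0   q1  q0  q0 
 * q1   q0  q1  q1 
(> = start, * = accepting)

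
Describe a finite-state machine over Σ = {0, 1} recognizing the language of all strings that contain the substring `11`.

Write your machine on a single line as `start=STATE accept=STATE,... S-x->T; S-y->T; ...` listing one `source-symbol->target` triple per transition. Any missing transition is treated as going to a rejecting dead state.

start=s0; accept=s2; s0-0->s0; s0-1->s1; s1-0->s0; s1-1->s2; s2-0->s2; s2-1->s2

States s0..s1 record the length of the longest prefix of `11` that matches the current input suffix. Reaching s2 means `11` has been seen, and we stay there forever. Accept from s2.
A 3-state machine:
        0   1  
>  s0   s0  s1 
   s1   s0  s2 
 * s2   s2  s2 
(> = start, * = accepting)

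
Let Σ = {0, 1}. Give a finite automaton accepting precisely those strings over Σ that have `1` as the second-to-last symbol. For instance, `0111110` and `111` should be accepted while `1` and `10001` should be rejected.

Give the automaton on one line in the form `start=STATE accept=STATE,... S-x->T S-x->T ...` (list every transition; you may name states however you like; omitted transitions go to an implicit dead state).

start=s0 accept=s5,s6 s0-0->s1 s0-1->s2 s1-0->s3 s1-1->s4 s2-0->s5 s2-1->s6 s3-0->s3 s3-1->s4 s4-0->s5 s4-1->s6 s5-0->s3 s5-1->s4 s6-0->s5 s6-1->s6

Because acceptance depends on a position counted from the end, the machine has to buffer the most recent 2 symbols. Make each state the string of the last up-to-2 symbols read; on input `x` shift the window left and append `x`. Accept when the buffered window has length 2 and begins with `1`.
        0   1  
>  s0   s1  s2 
   s1   s3  s4 
   s2   s5  s6 
   s3   s3  s4 
   s4   s5  s6 
 * s5   s3  s4 
 * s6   s5  s6 
(> = start, * = accepting)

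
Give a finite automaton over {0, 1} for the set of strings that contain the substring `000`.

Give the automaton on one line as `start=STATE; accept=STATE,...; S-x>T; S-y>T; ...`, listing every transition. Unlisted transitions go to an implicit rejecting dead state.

Track how much of `000` has been matched so far: state A is no progress, D is the absorbing accept state reached once `000` has occurred. Intermediate states record partial matches; on a mismatch, fall back to the longest reusable overlap.
       0  1 
>  A   B  A 
   B   C  A 
   C   D  A 
 * D   D  D 
(> = start, * = accepting)

start=A; accept=D; A-0>B; A-1>A; B-0>C; B-1>A; C-0>D; C-1>A; D-0>D; D-1>D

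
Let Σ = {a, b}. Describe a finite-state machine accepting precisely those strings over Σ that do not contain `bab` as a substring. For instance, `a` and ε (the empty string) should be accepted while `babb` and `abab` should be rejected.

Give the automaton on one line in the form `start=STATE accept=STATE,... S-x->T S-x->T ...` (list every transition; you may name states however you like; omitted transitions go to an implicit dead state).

Track partial matches of the forbidden pattern `bab`. State s3 is a dead state reached once `bab` has occurred; every other state accepts. s0 means no part of `bab` is currently matched.
A 4-state machine:
        a   b  
>* s0   s0  s1 
 * s1   s2  s1 
 * s2   s0  s3 
   s3   s3  s3 
(> = start, * = accepting)

start=s0 accept=s0,s1,s2 s0-a->s0 s0-b->s1 s1-a->s2 s1-b->s1 s2-a->s0 s2-b->s3 s3-a->s3 s3-b->s3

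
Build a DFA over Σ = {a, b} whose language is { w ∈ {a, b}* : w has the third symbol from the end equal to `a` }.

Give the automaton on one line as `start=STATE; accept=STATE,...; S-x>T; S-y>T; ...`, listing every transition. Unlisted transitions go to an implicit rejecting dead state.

A DFA must remember the last 3 symbols (since which symbol is third-to-last isn't known until the input ends). Use one state per possible window of the last ≤3 symbols; accept from those whose window starts with `a`.
15 states suffice.
          a    b  
>  q0     q1   q2 
   q1     q3   q4 
   q2     q5   q6 
   q3     q7   q8 
   q4     q9  q10 
   q5    q11  q12 
   q6    q13  q14 
 * q7     q7   q8 
 * q8     q9  q10 
 * q9    q11  q12 
 * q10   q13  q14 
   q11    q7   q8 
   q12    q9  q10 
   q13   q11  q12 
   q14   q13  q14 
(> = start, * = accepting)

start=q0; accept=q7,q8,q9,q10; q0-a>q1; q0-b>q2; q1-a>q3; q1-b>q4; q2-a>q5; q2-b>q6; q3-a>q7; q3-b>q8; q4-a>q9; q4-b>q10; q5-a>q11; q5-b>q12; q6-a>q13; q6-b>q14; q7-a>q7; q7-b>q8; q8-a>q9; q8-b>q10; q9-a>q11; q9-b>q12; q10-a>q13; q10-b>q14; q11-a>q7; q11-b>q8; q12-a>q9; q12-b>q10; q13-a>q11; q13-b>q12; q14-a>q13; q14-b>q14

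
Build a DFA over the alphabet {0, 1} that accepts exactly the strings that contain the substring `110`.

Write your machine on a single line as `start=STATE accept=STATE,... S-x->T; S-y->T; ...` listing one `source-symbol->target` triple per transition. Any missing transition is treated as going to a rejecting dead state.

Track how much of `110` has been matched so far: state s0 is no progress, s3 is the absorbing accept state reached once `110` has occurred. Intermediate states record partial matches; on a mismatch, fall back to the longest reusable overlap.
With 4 states:
        0   1  
>  s0   s0  s1 
   s1   s0  s2 
   s2   s3  s2 
 * s3   s3  s3 
(> = start, * = accepting)

start=s0; accept=s3; s0-0->s0; s0-1->s1; s1-0->s0; s1-1->s2; s2-0->s3; s2-1->s2; s3-0->s3; s3-1->s3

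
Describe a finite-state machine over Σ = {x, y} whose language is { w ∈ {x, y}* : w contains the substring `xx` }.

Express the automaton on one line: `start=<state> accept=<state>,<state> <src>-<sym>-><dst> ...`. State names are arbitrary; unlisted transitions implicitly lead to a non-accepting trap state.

start=q0 accept=q2 q0-x->q1 q0-y->q0 q1-x->q2 q1-y->q0 q2-x->q2 q2-y->q2

Track how much of `xx` has been matched so far: state q0 is no progress, q2 is the absorbing accept state reached once `xx` has occurred. Intermediate states record partial matches; on a mismatch, fall back to the longest reusable overlap.
3 states suffice.
        x   y  
>  q0   q1  q0 
   q1   q2  q0 
 * q2   q2  q2 
(> = start, * = accepting)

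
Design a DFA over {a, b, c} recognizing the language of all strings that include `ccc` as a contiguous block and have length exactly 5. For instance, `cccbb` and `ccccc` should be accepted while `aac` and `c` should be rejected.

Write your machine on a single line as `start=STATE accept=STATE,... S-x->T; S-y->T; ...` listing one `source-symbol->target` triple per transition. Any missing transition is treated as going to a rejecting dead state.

Build one automaton per condition and run them in lockstep. One (4 states) tracks whether and how much of `ccc` has been seen; the other (7 states) tracks the input length, saturating at 6. Each combined state is a pair, one component from each; accept when both components accept.
22 states suffice.
          a    b    c  
>  s0     s1   s1   s2 
   s1     s3   s3   s4 
   s2     s3   s3   s5 
   s3     s6   s6   s7 
   s4     s6   s6   s8 
   s5     s6   s6   s9 
   s6    s10  s10  s11 
   s7    s10  s10  s12 
   s8    s10  s10  s13 
   s9    s13  s13  s13 
   s10   s14  s14  s15 
   s11   s14  s14  s16 
   s12   s14  s14  s17 
   s13   s17  s17  s17 
   s14   s18  s18  s19 
   s15   s18  s18  s20 
   s16   s18  s18  s21 
 * s17   s21  s21  s21 
   s18   s18  s18  s19 
   s19   s18  s18  s20 
   s20   s18  s18  s21 
   s21   s21  s21  s21 
(> = start, * = accepting)

start=s0; accept=s17; s0-a->s1; s0-b->s1; s0-c->s2; s1-a->s3; s1-b->s3; s1-c->s4; s2-a->s3; s2-b->s3; s2-c->s5; s3-a->s6; s3-b->s6; s3-c->s7; s4-a->s6; s4-b->s6; s4-c->s8; s5-a->s6; s5-b->s6; s5-c->s9; s6-a->s10; s6-b->s10; s6-c->s11; s7-a->s10; s7-b->s10; s7-c->s12; s8-a->s10; s8-b->s10; s8-c->s13; s9-a->s13; s9-b->s13; s9-c->s13; s10-a->s14; s10-b->s14; s10-c->s15; s11-a->s14; s11-b->s14; s11-c->s16; s12-a->s14; s12-b->s14; s12-c->s17; s13-a->s17; s13-b->s17; s13-c->s17; s14-a->s18; s14-b->s18; s14-c->s19; s15-a->s18; s15-b->s18; s15-c->s20; s16-a->s18; s16-b->s18; s16-c->s21; s17-a->s21; s17-b->s21; s17-c->s21; s18-a->s18; s18-b->s18; s18-c->s19; s19-a->s18; s19-b->s18; s19-c->s20; s20-a->s18; s20-b->s18; s20-c->s21; s21-a->s21; s21-b->s21; s21-c->s21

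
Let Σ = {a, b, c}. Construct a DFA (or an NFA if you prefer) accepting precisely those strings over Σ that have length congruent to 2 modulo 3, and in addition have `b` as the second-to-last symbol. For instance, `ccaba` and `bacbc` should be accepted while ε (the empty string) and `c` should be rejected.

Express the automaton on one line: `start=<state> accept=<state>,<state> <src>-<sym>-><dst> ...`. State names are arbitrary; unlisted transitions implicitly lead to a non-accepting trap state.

Handle the two conditions separately and then intersect. The first has 3 states tracking the input length modulo 3; the second has 13 states tracking the last 2 symbols read. A product state is a pair (one from each), accepting exactly when both do. Equivalent product states are then merged.
5 states suffice.
        a   b   c  
>  q0   q1  q2  q1 
   q1   q3  q3  q3 
   q2   q4  q4  q4 
   q3   q0  q0  q0 
 * q4   q0  q0  q0 
(> = start, * = accepting)

start=q0 accept=q4 q0-a->q1 q0-b->q2 q0-c->q1 q1-a->q3 q1-b->q3 q1-c->q3 q2-a->q4 q2-b->q4 q2-c->q4 q3-a->q0 q3-b->q0 q3-c->q0 q4-a->q0 q4-b->q0 q4-c->q0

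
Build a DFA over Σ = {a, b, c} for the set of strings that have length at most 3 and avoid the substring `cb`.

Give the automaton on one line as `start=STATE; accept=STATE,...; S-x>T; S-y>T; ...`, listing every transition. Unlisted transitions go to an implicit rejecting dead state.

start=S0; accept=S0,S1,S2,S3,S4,S6; S0-a>S1; S0-b>S1; S0-c>S2; S1-a>S3; S1-b>S3; S1-c>S4; S2-a>S3; S2-b>S5; S2-c>S4; S3-a>S6; S3-b>S6; S3-c>S6; S4-a>S6; S4-b>S5; S4-c>S6; S5-a>S5; S5-b>S5; S5-c>S5; S6-a>S5; S6-b>S5; S6-c>S5

Handle the two conditions separately and then intersect. One (5 states) tracks the input length, saturating at 4; the other (3 states) tracks partial matches of the forbidden pattern `cb`. Each combined state is a pair, one component from each; accept when both components accept. Minimizing collapses redundant product states.
A 7-state machine:
        a   b   c  
>* S0   S1  S1  S2 
 * S1   S3  S3  S4 
 * S2   S3  S5  S4 
 * S3   S6  S6  S6 
 * S4   S6  S5  S6 
   S5   S5  S5  S5 
 * S6   S5  S5  S5 
(> = start, * = accepting)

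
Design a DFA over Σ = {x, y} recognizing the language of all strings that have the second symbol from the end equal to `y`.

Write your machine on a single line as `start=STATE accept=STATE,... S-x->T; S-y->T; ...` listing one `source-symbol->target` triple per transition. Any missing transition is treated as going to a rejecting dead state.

Because acceptance depends on a position counted from the end, the machine has to buffer the most recent 2 symbols. Make each state the string of the last up-to-2 symbols read; on input `x` shift the window left and append `x`. Accept when the buffered window has length 2 and begins with `y`.
7 states suffice.
        x   y  
>  S0   S1  S2 
   S1   S3  S4 
   S2   S5  S6 
   S3   S3  S4 
   S4   S5  S6 
 * S5   S3  S4 
 * S6   S5  S6 
(> = start, * = accepting)

start=S0; accept=S5,S6; S0-x->S1; S0-y->S2; S1-x->S3; S1-y->S4; S2-x->S5; S2-y->S6; S3-x->S3; S3-y->S4; S4-x->S5; S4-y->S6; S5-x->S3; S5-y->S4; S6-x->S5; S6-y->S6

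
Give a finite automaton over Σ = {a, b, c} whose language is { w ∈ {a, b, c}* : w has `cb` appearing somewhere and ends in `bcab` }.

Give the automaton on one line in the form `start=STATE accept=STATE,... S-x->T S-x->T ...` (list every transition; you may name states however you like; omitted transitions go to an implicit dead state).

start=S0 accept=S6 S0-a->S0 S0-b->S0 S0-c->S1 S1-a->S0 S1-b->S2 S1-c->S1 S2-a->S3 S2-b->S2 S2-c->S4 S3-a->S3 S3-b->S2 S3-c->S3 S4-a->S5 S4-b->S2 S4-c->S3 S5-a->S3 S5-b->S6 S5-c->S3 S6-a->S3 S6-b->S2 S6-c->S4

Run two small machines in parallel and take their product. The first has 3 states tracking whether and how much of `cb` has been seen; the second has 5 states tracking how much of the suffix `bcab` has currently been matched. A product state is a pair (one from each), accepting exactly when both do. Minimizing collapses redundant product states.
A 7-state machine:
        a   b   c  
>  S0   S0  S0  S1 
   S1   S0  S2  S1 
   S2   S3  S2  S4 
   S3   S3  S2  S3 
   S4   S5  S2  S3 
   S5   S3  S6  S3 
 * S6   S3  S2  S4 
(> = start, * = accepting)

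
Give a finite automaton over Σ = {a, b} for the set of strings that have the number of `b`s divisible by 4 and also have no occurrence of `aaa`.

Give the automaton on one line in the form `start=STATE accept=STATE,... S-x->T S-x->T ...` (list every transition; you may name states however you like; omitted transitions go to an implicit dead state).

Build one automaton per condition and run them in lockstep. The first has 4 states tracking the count of `b`s modulo 4; the second has 4 states tracking partial matches of the forbidden pattern `aaa`. A product state is a pair (one from each), accepting exactly when both do.
16 states suffice.
          a    b  
>* s0     s1   s2 
 * s1     s3   s2 
   s2     s4   s5 
 * s3     s6   s2 
   s4     s7   s5 
   s5     s8   s9 
   s6     s6  s10 
   s7    s10   s5 
   s8    s11   s9 
   s9    s12   s0 
   s10   s10  s13 
   s11   s13   s9 
   s12   s14   s0 
   s13   s13  s15 
   s14   s15   s0 
   s15   s15   s6 
(> = start, * = accepting)

start=s0 accept=s0,s1,s3 s0-a->s1 s0-b->s2 s1-a->s3 s1-b->s2 s2-a->s4 s2-b->s5 s3-a->s6 s3-b->s2 s4-a->s7 s4-b->s5 s5-a->s8 s5-b->s9 s6-a->s6 s6-b->s10 s7-a->s10 s7-b->s5 s8-a->s11 s8-b->s9 s9-a->s12 s9-b->s0 s10-a->s10 s10-b->s13 s11-a->s13 s11-b->s9 s12-a->s14 s12-b->s0 s13-a->s13 s13-b->s15 s14-a->s15 s14-b->s0 s15-a->s15 s15-b->s6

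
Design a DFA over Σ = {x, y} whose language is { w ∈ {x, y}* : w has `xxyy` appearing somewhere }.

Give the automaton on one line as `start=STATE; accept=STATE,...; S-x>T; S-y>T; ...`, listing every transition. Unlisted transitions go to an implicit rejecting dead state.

States q0..q3 record the length of the longest prefix of `xxyy` that matches the current input suffix. Reaching q4 means `xxyy` has been seen, and we stay there forever. Accept from q4.
5 states suffice.
        x   y  
>  q0   q1  q0 
   q1   q2  q0 
   q2   q2  q3 
   q3   q1  q4 
 * q4   q4  q4 
(> = start, * = accepting)

start=q0; accept=q4; q0-x>q1; q0-y>q0; q1-x>q2; q1-y>q0; q2-x>q2; q2-y>q3; q3-x>q1; q3-y>q4; q4-x>q4; q4-y>q4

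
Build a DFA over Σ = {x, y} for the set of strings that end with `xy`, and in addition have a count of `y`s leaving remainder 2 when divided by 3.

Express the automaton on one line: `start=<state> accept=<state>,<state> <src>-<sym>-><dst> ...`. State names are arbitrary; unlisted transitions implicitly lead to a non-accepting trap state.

start=q0 accept=q4 q0-x->q0 q0-y->q1 q1-x->q2 q1-y->q3 q2-x->q2 q2-y->q4 q3-x->q3 q3-y->q0 q4-x->q3 q4-y->q0

Run two small machines in parallel and take their product. The first has 3 states tracking how much of the suffix `xy` has currently been matched; the second has 3 states tracking the count of `y`s modulo 3. A product state is a pair (one from each), accepting exactly when both do. After merging equivalent states the machine shrinks.
        x   y  
>  q0   q0  q1 
   q1   q2  q3 
   q2   q2  q4 
   q3   q3  q0 
 * q4   q3  q0 
(> = start, * = accepting)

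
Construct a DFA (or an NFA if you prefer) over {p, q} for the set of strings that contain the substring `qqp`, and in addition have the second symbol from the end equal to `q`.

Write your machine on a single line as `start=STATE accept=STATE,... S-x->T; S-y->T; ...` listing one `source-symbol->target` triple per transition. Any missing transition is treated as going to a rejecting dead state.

start=A; accept=H,K; A-p->B; A-q->C; B-p->D; B-q->E; C-p->F; C-q->G; D-p->D; D-q->E; E-p->F; E-q->G; F-p->D; F-q->E; G-p->H; G-q->G; H-p->I; H-q->J; I-p->I; I-q->J; J-p->H; J-q->K; K-p->H; K-q->K

Run two small machines in parallel and take their product. One (4 states) tracks whether and how much of `qqp` has been seen; the other (7 states) tracks the last 2 symbols read. Each combined state is a pair, one component from each; accept when both components accept.
An 11-state machine:
       p  q 
>  A   B  C 
   B   D  E 
   C   F  G 
   D   D  E 
   E   F  G 
   F   D  E 
   G   H  G 
 * H   I  J 
   I   I  J 
   J   H  K 
 * K   H  K 
(> = start, * = accepting)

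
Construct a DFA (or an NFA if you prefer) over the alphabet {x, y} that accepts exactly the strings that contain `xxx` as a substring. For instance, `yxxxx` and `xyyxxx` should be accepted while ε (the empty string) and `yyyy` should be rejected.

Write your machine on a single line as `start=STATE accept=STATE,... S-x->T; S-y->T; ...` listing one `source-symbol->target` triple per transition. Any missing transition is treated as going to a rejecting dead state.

start=q0; accept=q3; q0-x->q1; q0-y->q0; q1-x->q2; q1-y->q0; q2-x->q3; q2-y->q0; q3-x->q3; q3-y->q3

Track how much of `xxx` has been matched so far: state q0 is no progress, q3 is the absorbing accept state reached once `xxx` has occurred. Intermediate states record partial matches; on a mismatch, fall back to the longest reusable overlap.
A 4-state machine:
        x   y  
>  q0   q1  q0 
   q1   q2  q0 
   q2   q3  q0 
 * q3   q3  q3 
(> = start, * = accepting)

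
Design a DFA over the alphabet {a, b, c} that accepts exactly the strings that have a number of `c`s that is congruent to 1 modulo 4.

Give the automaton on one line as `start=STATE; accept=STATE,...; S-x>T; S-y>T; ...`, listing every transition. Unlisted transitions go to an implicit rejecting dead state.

start=s0; accept=s1; s0-a>s0; s0-b>s0; s0-c>s1; s1-a>s1; s1-b>s1; s1-c>s2; s2-a>s2; s2-b>s2; s2-c>s3; s3-a>s3; s3-b>s3; s3-c>s0

The only thing that matters is how many `c`s have appeared, reduced mod 4. Use one state per residue: s0 for 0, …, s3 for 3. Reading `c` moves to the next residue; anything else stays put. s1 is accepting.
A 4-state machine:
        a   b   c  
>  s0   s0  s0  s1 
 * s1   s1  s1  s2 
   s2   s2  s2  s3 
   s3   s3  s3  s0 
(> = start, * = accepting)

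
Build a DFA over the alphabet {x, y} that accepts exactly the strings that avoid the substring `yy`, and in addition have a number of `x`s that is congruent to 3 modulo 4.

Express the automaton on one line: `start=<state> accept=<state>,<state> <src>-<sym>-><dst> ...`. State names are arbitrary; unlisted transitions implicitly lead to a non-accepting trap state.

start=q0 accept=q6,q9 q0-x->q1 q0-y->q2 q1-x->q3 q1-y->q4 q2-x->q1 q2-y->q5 q3-x->q6 q3-y->q7 q4-x->q3 q4-y->q8 q5-x->q8 q5-y->q5 q6-x->q0 q6-y->q9 q7-x->q6 q7-y->q10 q8-x->q10 q8-y->q8 q9-x->q0 q9-y->q11 q10-x->q11 q10-y->q10 q11-x->q5 q11-y->q11

Build one automaton per condition and run them in lockstep. The first has 3 states tracking partial matches of the forbidden pattern `yy`; the second has 4 states tracking the count of `x`s modulo 4. A product state is a pair (one from each), accepting exactly when both do.
With 12 states:
          x    y  
>  q0     q1   q2 
   q1     q3   q4 
   q2     q1   q5 
   q3     q6   q7 
   q4     q3   q8 
   q5     q8   q5 
 * q6     q0   q9 
   q7     q6  q10 
   q8    q10   q8 
 * q9     q0  q11 
   q10   q11  q10 
   q11    q5  q11 
(> = start, * = accepting)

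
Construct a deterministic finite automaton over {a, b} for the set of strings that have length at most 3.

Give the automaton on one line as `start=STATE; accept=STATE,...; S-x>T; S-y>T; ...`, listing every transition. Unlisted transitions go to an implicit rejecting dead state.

start=q0; accept=q0,q1,q2,q3; q0-a>q1; q0-b>q1; q1-a>q2; q1-b>q2; q2-a>q3; q2-b>q3; q3-a>q4; q3-b>q4; q4-a>q4; q4-b>q4

Count input length up to 4: every symbol moves from q0 toward q4, which means 'more than 3' and absorbs. Accept from {q0, q1, q2, q3}.
5 states suffice.
        a   b  
>* q0   q1  q1 
 * q1   q2  q2 
 * q2   q3  q3 
 * q3   q4  q4 
   q4   q4  q4 
(> = start, * = accepting)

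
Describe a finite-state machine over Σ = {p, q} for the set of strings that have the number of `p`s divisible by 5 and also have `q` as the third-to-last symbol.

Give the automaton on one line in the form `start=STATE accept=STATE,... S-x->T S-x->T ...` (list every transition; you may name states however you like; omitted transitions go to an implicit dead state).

Build one automaton per condition and run them in lockstep. One (5 states) tracks the count of `p`s modulo 5; the other (15 states) tracks the last 3 symbols read. Each combined state is a pair, one component from each; accept when both components accept. After merging equivalent states the machine shrinks.
With 16 states:
       p  q 
>  A   B  C 
   B   D  B 
   C   B  E 
   D   F  D 
   E   B  G 
   F   H  I 
 * G   B  G 
   H   A  J 
   I   K  I 
   J   L  M 
   K   N  J 
   L   B  O 
   M   P  M 
 * N   B  C 
 * O   B  E 
 * P   B  O 
(> = start, * = accepting)

start=A accept=G,N,O,P A-p->B A-q->C B-p->D B-q->B C-p->B C-q->E D-p->F D-q->D E-p->B E-q->G F-p->H F-q->I G-p->B G-q->G H-p->A H-q->J I-p->K I-q->I J-p->L J-q->M K-p->N K-q->J L-p->B L-q->O M-p->P M-q->M N-p->B N-q->C O-p->B O-q->E P-p->B P-q->O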